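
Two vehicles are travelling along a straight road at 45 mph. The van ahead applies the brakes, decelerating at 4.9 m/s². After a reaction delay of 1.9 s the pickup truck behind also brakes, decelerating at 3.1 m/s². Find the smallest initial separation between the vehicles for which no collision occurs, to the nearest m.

45 mph × 0.44704 = 20.1168 m/s.
Leader travels v²/(2a_L) = 404.686 / 9.800 = 41.294 m before stopping.
Follower covers v·t_r = 20.1168 × 1.9 = 38.222 m while reacting, then v²/(2a_F) = 404.686 / 6.200 = 65.272 m while braking, for a total of 38.222 + 65.272 = 103.494 m.
Since a_F ≤ a_L and the follower starts braking later, the follower is never slower than the leader, so the closest approach is when both have stopped.
Minimum gap = 103.494 − 41.294 = 62.200 m.

Minimum gap ≈ 62 m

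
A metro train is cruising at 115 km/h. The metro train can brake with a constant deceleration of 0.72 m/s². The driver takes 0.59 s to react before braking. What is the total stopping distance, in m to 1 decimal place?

Total stopping distance ≈ 727.5 m

115 km/h ÷ 3.6 = 31.9444 m/s.
Reaction distance = v·t_r = 31.9444 × 0.59 = 18.847 m.
Braking distance = v²/(2a) = 31.9444² / (2 × 0.720) = 1020.445 / 1.440 = 708.642 m.
Total = 18.847 + 708.642 = 727.489 m.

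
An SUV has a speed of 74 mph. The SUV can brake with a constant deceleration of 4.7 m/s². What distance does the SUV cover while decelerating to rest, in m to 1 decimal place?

Braking distance ≈ 116.4 m

74 mph × 0.44704 = 33.0810 m/s.
Braking distance = v²/(2a) = 33.0810² / (2 × 4.700) = 1094.353 / 9.400 = 116.421 m.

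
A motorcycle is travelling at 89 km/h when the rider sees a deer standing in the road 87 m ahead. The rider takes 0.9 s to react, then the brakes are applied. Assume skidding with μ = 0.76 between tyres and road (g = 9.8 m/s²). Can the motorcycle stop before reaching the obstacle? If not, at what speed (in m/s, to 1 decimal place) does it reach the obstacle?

89 km/h ÷ 3.6 = 24.7222 m/s.
a = μg = 0.76 × 9.8 = 7.448 m/s².
Reaction distance = 24.7222 × 0.9 = 22.250 m.
Braking distance = v²/(2a) = 611.187 / 14.896 = 41.030 m.
Total stopping distance = 22.250 + 41.030 = 63.280 m, vs 87 m available — it stops with 87 − 63.280 = 23.720 m to spare.

Yes — it stops about 23.7 m short of the obstacle, so it never reaches it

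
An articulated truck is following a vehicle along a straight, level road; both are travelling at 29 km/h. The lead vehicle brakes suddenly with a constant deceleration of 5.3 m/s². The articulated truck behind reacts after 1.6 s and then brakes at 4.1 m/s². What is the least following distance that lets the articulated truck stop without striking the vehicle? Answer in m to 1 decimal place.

29 km/h ÷ 3.6 = 8.0556 m/s.
Leader travels v²/(2a_L) = 64.893 / 10.600 = 6.122 m before stopping.
Follower covers v·t_r = 8.0556 × 1.6 = 12.889 m while reacting, then v²/(2a_F) = 64.893 / 8.200 = 7.914 m while braking, for a total of 12.889 + 7.914 = 20.803 m.
Since a_F ≤ a_L and the follower starts braking later, the follower is never slower than the leader, so the closest approach is when both have stopped.
Minimum gap = 20.803 − 6.122 = 14.681 m.

Minimum gap ≈ 14.7 m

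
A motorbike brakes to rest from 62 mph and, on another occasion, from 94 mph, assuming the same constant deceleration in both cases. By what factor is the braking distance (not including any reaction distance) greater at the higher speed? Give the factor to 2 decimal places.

Braking distance d = v²/(2a), so with a fixed, d ∝ v².
Factor = (94/62)² = 1.5161² = 2.2986.

Factor ≈ 2.30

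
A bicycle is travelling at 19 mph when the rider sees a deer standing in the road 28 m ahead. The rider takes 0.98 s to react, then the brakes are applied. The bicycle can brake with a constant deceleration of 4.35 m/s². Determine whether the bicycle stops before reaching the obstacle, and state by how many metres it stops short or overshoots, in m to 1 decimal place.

Yes — it stops 11.4 m short of the obstacle

19 mph × 0.44704 = 8.4938 m/s.
Reaction distance = 8.4938 × 0.98 = 8.324 m.
Braking distance = v²/(2a) = 72.145 / 8.700 = 8.293 m.
Total stopping distance = 8.324 + 8.293 = 16.617 m, vs 28 m available — it stops with 28 − 16.617 = 11.383 m to spare.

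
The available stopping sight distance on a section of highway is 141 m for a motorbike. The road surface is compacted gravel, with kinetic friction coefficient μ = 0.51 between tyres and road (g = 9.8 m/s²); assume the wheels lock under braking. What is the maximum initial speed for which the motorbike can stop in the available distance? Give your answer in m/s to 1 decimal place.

a = μg = 0.51 × 9.8 = 4.998 m/s².
v²/(2a) = d ⇒ v = √(2 × 4.998 × 141) = √1409.44 = 37.5425 m/s.

Maximum speed ≈ 37.5 m/s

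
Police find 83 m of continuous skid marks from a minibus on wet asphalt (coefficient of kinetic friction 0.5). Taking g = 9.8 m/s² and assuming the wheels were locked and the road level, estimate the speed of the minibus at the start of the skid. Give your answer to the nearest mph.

Deceleration a = μg = 0.5 × 9.8 = 4.900 m/s².
v = √(2a·d) = √(2 × 4.900 × 83) = √813.400 = 28.5202 m/s.
= 28.5202 ÷ 0.44704 = 63.798 mph.

Initial speed ≈ 64 mph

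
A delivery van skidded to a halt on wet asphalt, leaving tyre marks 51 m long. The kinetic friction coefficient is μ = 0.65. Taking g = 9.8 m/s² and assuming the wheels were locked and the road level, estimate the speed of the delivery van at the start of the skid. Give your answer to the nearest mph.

Initial speed ≈ 57 mph

Deceleration a = μg = 0.65 × 9.8 = 6.370 m/s².
v = √(2a·d) = √(2 × 6.370 × 51) = √649.740 = 25.4900 m/s.
= 25.4900 ÷ 0.44704 = 57.020 mph.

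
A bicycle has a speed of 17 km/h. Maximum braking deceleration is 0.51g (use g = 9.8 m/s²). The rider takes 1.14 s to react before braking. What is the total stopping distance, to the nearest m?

Total stopping distance ≈ 8 m

17 km/h ÷ 3.6 = 4.7222 m/s.
a = 0.51 × 9.8 = 4.998 m/s².
Reaction distance = v·t_r = 4.7222 × 1.14 = 5.383 m.
Braking distance = v²/(2a) = 4.7222² / (2 × 4.998) = 22.299 / 9.996 = 2.231 m.
Total = 5.383 + 2.231 = 7.614 m.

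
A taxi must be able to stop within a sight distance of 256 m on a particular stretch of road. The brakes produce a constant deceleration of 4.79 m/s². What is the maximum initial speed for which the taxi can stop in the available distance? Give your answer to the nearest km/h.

Maximum speed ≈ 178 km/h

v²/(2a) = d ⇒ v = √(2 × 4.790 × 256) = √2452.48 = 49.5225 m/s.
49.5225 m/s × 3.6 = 178.281 km/h.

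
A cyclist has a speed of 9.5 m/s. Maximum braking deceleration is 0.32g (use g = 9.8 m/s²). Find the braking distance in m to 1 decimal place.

a = 0.32 × 9.8 = 3.136 m/s².
Braking distance = v²/(2a) = 9.5000² / (2 × 3.136) = 90.250 / 6.272 = 14.389 m.

Braking distance ≈ 14.4 m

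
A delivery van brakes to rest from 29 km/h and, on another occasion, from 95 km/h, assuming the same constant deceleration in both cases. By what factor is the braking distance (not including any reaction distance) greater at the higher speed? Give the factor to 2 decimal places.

Factor ≈ 10.73

Braking distance d = v²/(2a), so with a fixed, d ∝ v².
Factor = (95/29)² = 3.2759² = 10.7315.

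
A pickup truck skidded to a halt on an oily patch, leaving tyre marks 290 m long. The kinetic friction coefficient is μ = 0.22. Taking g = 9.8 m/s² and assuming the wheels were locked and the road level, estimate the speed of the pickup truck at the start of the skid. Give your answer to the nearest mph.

Initial speed ≈ 79 mph

Deceleration a = μg = 0.22 × 9.8 = 2.156 m/s².
v = √(2a·d) = √(2 × 2.156 × 290) = √1250.480 = 35.3621 m/s.
= 35.3621 ÷ 0.44704 = 79.103 mph.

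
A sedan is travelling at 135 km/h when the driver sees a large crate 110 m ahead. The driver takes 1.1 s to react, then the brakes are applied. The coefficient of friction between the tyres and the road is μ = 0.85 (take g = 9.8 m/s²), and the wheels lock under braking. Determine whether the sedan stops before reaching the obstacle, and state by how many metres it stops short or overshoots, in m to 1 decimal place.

No — it overshoots by 15.7 m

135 km/h ÷ 3.6 = 37.5000 m/s.
a = μg = 0.85 × 9.8 = 8.330 m/s².
Reaction distance = 37.5000 × 1.1 = 41.250 m.
Braking distance = v²/(2a) = 1406.250 / 16.660 = 84.409 m.
Total stopping distance = 41.250 + 84.409 = 125.659 m, vs 110 m available — it cannot stop in time and overshoots by 125.659 − 110 = 15.659 m.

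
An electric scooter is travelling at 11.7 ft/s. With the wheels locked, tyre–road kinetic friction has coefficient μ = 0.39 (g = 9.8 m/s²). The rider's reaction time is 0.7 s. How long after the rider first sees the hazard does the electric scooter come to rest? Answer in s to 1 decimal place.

11.7 ft/s × 0.3048 = 3.5662 m/s.
a = μg = 0.39 × 9.8 = 3.822 m/s².
Braking time = v/a = 3.5662 / 3.822 = 0.933 s.
Total = 0.7 + 0.933 = 1.633 s.

Total time ≈ 1.6 s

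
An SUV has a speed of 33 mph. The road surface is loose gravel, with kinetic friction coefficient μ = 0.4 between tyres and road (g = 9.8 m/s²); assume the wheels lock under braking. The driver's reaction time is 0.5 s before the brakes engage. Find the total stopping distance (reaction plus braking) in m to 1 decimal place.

Total stopping distance ≈ 35.1 m

33 mph × 0.44704 = 14.7523 m/s.
a = μg = 0.4 × 9.8 = 3.920 m/s².
Reaction distance = v·t_r = 14.7523 × 0.5 = 7.376 m.
Braking distance = v²/(2a) = 14.7523² / (2 × 3.920) = 217.630 / 7.840 = 27.759 m.
Total = 7.376 + 27.759 = 35.135 m.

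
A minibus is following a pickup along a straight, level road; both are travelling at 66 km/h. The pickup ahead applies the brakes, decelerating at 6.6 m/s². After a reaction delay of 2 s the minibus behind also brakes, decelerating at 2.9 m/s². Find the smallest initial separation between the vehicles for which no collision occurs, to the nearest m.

Minimum gap ≈ 69 m

66 km/h ÷ 3.6 = 18.3333 m/s.
Leader travels v²/(2a_L) = 336.110 / 13.200 = 25.463 m before stopping.
Follower covers v·t_r = 18.3333 × 2 = 36.667 m while reacting, then v²/(2a_F) = 336.110 / 5.800 = 57.950 m while braking, for a total of 36.667 + 57.950 = 94.617 m.
Since a_F ≤ a_L and the follower starts braking later, the follower is never slower than the leader, so the closest approach is when both have stopped.
Minimum gap = 94.617 − 25.463 = 69.154 m.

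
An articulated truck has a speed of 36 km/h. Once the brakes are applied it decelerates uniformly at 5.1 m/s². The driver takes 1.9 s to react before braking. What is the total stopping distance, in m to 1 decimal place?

Total stopping distance ≈ 28.8 m

36 km/h ÷ 3.6 = 10.0000 m/s.
Reaction distance = v·t_r = 10.0000 × 1.9 = 19.000 m.
Braking distance = v²/(2a) = 10.0000² / (2 × 5.100) = 100.000 / 10.200 = 9.804 m.
Total = 19.000 + 9.804 = 28.804 m.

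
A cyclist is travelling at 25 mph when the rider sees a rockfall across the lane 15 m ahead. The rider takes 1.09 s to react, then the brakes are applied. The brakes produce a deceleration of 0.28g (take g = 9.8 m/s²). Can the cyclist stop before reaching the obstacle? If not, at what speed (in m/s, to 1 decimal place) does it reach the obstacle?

No — it strikes the obstacle at 10.5 m/s

25 mph × 0.44704 = 11.1760 m/s.
a = 0.28 × 9.8 = 2.744 m/s².
Reaction distance = 11.1760 × 1.09 = 12.182 m.
Braking distance needed to stop: v²/(2a) = 124.903 / 5.488 = 22.759 m, so total needed = 12.182 + 22.759 = 34.941 m > 15 m — it cannot stop.
Distance remaining when braking begins: 15 − 12.182 = 2.818 m.
v² = v₀² − 2a·d = 124.903 − 2 × 2.744 × 2.818 = 109.438 m²/s².
v = √109.438 = 10.461 m/s.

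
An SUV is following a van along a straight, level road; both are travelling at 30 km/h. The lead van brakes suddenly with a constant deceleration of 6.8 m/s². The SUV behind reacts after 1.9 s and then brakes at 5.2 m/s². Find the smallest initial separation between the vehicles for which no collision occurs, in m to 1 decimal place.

Minimum gap ≈ 17.4 m

30 km/h ÷ 3.6 = 8.3333 m/s.
Leader travels v²/(2a_L) = 69.444 / 13.600 = 5.106 m before stopping.
Follower covers v·t_r = 8.3333 × 1.9 = 15.833 m while reacting, then v²/(2a_F) = 69.444 / 10.400 = 6.677 m while braking, for a total of 15.833 + 6.677 = 22.510 m.
Since a_F ≤ a_L and the follower starts braking later, the follower is never slower than the leader, so the closest approach is when both have stopped.
Minimum gap = 22.510 − 5.106 = 17.404 m.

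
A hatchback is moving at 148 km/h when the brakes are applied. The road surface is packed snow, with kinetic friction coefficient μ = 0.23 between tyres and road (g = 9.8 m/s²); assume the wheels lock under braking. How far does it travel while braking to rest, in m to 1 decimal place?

148 km/h ÷ 3.6 = 41.1111 m/s.
a = μg = 0.23 × 9.8 = 2.254 m/s².
Braking distance = v²/(2a) = 41.1111² / (2 × 2.254) = 1690.123 / 4.508 = 374.916 m.

Braking distance ≈ 374.9 m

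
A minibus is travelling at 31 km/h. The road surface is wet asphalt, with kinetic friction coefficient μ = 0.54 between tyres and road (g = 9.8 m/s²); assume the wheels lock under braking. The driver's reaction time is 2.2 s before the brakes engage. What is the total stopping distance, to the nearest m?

Total stopping distance ≈ 26 m

31 km/h ÷ 3.6 = 8.6111 m/s.
a = μg = 0.54 × 9.8 = 5.292 m/s².
Reaction distance = v·t_r = 8.6111 × 2.2 = 18.944 m.
Braking distance = v²/(2a) = 8.6111² / (2 × 5.292) = 74.151 / 10.584 = 7.006 m.
Total = 18.944 + 7.006 = 25.950 m.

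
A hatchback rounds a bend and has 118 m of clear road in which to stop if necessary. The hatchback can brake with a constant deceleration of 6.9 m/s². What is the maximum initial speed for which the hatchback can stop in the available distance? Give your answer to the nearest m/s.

v²/(2a) = d ⇒ v = √(2 × 6.900 × 118) = √1628.40 = 40.3534 m/s.

Maximum speed ≈ 40 m/s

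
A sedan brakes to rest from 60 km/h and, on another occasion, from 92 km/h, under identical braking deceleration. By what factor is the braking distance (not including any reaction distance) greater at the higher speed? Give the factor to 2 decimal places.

Factor ≈ 2.35

Braking distance d = v²/(2a), so with a fixed, d ∝ v².
Factor = (92/60)² = 1.5333² = 2.3510.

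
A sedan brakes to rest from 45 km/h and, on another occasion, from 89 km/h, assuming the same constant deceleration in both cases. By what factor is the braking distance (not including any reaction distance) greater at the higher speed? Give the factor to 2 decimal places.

Factor ≈ 3.91

Braking distance d = v²/(2a), so with a fixed, d ∝ v².
Factor = (89/45)² = 1.9778² = 3.9117.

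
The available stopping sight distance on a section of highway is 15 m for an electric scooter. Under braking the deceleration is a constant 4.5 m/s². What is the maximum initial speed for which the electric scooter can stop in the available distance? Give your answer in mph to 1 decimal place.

v²/(2a) = d ⇒ v = √(2 × 4.500 × 15) = √135.00 = 11.6190 m/s.
11.6190 m/s ÷ 0.44704 = 25.991 mph.

Maximum speed ≈ 26.0 mph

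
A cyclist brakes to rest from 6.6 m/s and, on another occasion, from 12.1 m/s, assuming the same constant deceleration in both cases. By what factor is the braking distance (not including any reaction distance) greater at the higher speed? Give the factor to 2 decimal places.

Factor ≈ 3.36

Braking distance d = v²/(2a), so with a fixed, d ∝ v².
Factor = (12.1/6.6)² = 1.8333² = 3.3610.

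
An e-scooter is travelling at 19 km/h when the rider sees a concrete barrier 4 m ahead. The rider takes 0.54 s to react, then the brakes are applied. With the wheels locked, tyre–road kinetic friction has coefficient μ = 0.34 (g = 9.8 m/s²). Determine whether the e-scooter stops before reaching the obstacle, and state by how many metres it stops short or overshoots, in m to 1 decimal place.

19 km/h ÷ 3.6 = 5.2778 m/s.
a = μg = 0.34 × 9.8 = 3.332 m/s².
Reaction distance = 5.2778 × 0.54 = 2.850 m.
Braking distance = v²/(2a) = 27.855 / 6.664 = 4.180 m.
Total stopping distance = 2.850 + 4.180 = 7.030 m, vs 4 m available — it cannot stop in time and overshoots by 7.030 − 4 = 3.030 m.

No — it overshoots by 3.0 m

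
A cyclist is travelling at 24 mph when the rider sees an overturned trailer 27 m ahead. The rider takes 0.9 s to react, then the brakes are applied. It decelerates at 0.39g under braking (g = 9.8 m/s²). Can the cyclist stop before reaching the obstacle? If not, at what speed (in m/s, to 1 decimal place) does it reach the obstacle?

Yes — it stops about 2.3 m short of the obstacle, so it never reaches it

24 mph × 0.44704 = 10.7290 m/s.
a = 0.39 × 9.8 = 3.822 m/s².
Reaction distance = 10.7290 × 0.9 = 9.656 m.
Braking distance = v²/(2a) = 115.111 / 7.644 = 15.059 m.
Total stopping distance = 9.656 + 15.059 = 24.715 m, vs 27 m available — it stops with 27 − 24.715 = 2.285 m to spare.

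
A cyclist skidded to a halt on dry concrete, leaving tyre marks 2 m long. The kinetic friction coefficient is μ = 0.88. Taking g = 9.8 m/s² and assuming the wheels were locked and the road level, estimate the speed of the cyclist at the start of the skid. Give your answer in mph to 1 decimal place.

Initial speed ≈ 13.1 mph

Deceleration a = μg = 0.88 × 9.8 = 8.624 m/s².
v = √(2a·d) = √(2 × 8.624 × 2) = √34.496 = 5.8733 m/s.
= 5.8733 ÷ 0.44704 = 13.138 mph.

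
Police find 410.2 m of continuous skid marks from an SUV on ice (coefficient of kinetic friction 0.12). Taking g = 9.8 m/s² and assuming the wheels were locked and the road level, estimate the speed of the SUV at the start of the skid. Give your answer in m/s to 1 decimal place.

Deceleration a = μg = 0.12 × 9.8 = 1.176 m/s².
v = √(2a·d) = √(2 × 1.176 × 410.2) = √964.790 = 31.0611 m/s.

Initial speed ≈ 31.1 m/s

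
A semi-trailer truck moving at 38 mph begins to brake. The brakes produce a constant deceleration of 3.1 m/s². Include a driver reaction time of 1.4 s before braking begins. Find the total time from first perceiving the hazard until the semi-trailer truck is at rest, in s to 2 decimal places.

Total time ≈ 6.88 s

38 mph × 0.44704 = 16.9875 m/s.
Braking time = v/a = 16.9875 / 3.100 = 5.480 s.
Total = 1.4 + 5.480 = 6.880 s.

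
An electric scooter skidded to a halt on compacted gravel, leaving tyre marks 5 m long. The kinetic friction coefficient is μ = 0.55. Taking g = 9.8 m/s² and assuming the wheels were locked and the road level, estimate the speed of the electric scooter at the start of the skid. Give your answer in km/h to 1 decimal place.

Deceleration a = μg = 0.55 × 9.8 = 5.390 m/s².
v = √(2a·d) = √(2 × 5.390 × 5) = √53.900 = 7.3417 m/s.
= 7.3417 × 3.6 = 26.430 km/h.

Initial speed ≈ 26.4 km/h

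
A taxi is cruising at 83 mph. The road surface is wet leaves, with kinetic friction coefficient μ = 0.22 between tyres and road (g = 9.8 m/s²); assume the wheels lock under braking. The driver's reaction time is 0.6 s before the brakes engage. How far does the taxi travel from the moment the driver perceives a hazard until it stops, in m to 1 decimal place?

Total stopping distance ≈ 341.5 m

83 mph × 0.44704 = 37.1043 m/s.
a = μg = 0.22 × 9.8 = 2.156 m/s².
Reaction distance = v·t_r = 37.1043 × 0.6 = 22.263 m.
Braking distance = v²/(2a) = 37.1043² / (2 × 2.156) = 1376.729 / 4.312 = 319.279 m.
Total = 22.263 + 319.279 = 341.542 m.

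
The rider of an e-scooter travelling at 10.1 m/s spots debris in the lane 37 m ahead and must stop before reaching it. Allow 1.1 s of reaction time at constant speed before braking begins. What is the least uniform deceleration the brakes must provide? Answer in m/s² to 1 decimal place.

Required deceleration ≈ 2.0 m/s²

Distance covered during reaction = 10.1000 × 1.1 = 11.110 m.
Distance available for braking: 37 − 11.110 = 25.890 m.
v² = 2a·d ⇒ a = v²/(2d) = 10.1000² / (2 × 25.890) = 102.010 / 51.780 = 1.9701 m/s².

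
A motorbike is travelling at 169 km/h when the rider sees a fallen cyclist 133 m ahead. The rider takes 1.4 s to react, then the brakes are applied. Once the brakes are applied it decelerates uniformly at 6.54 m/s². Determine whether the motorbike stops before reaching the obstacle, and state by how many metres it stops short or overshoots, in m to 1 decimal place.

169 km/h ÷ 3.6 = 46.9444 m/s.
Reaction distance = 46.9444 × 1.4 = 65.722 m.
Braking distance = v²/(2a) = 2203.777 / 13.080 = 168.484 m.
Total stopping distance = 65.722 + 168.484 = 234.206 m, vs 133 m available — it cannot stop in time and overshoots by 234.206 − 133 = 101.206 m.

No — it overshoots by 101.2 m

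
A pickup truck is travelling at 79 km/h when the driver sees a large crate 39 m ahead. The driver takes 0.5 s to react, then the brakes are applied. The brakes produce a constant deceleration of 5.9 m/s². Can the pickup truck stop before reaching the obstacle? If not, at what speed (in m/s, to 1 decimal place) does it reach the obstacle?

No — it strikes the obstacle at 12.3 m/s

79 km/h ÷ 3.6 = 21.9444 m/s.
Reaction distance = 21.9444 × 0.5 = 10.972 m.
Braking distance needed to stop: v²/(2a) = 481.557 / 11.800 = 40.810 m, so total needed = 10.972 + 40.810 = 51.782 m > 39 m — it cannot stop.
Distance remaining when braking begins: 39 − 10.972 = 28.028 m.
v² = v₀² − 2a·d = 481.557 − 2 × 5.900 × 28.028 = 150.827 m²/s².
v = √150.827 = 12.281 m/s.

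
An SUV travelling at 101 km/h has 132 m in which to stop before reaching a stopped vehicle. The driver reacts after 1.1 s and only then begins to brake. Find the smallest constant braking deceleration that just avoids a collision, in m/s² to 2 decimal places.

Required deceleration ≈ 3.89 m/s²

101 km/h ÷ 3.6 = 28.0556 m/s.
Distance covered during reaction = 28.0556 × 1.1 = 30.861 m.
Distance available for braking: 132 − 30.861 = 101.139 m.
v² = 2a·d ⇒ a = v²/(2d) = 28.0556² / (2 × 101.139) = 787.117 / 202.278 = 3.8913 m/s².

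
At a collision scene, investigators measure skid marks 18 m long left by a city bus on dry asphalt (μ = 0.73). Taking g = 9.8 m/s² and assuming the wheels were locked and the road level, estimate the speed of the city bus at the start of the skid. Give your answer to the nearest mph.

Deceleration a = μg = 0.73 × 9.8 = 7.154 m/s².
v = √(2a·d) = √(2 × 7.154 × 18) = √257.544 = 16.0482 m/s.
= 16.0482 ÷ 0.44704 = 35.899 mph.

Initial speed ≈ 36 mph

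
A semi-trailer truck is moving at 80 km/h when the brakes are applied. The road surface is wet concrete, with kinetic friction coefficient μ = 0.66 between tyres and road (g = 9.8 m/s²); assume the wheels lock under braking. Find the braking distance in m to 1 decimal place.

Braking distance ≈ 38.2 m

80 km/h ÷ 3.6 = 22.2222 m/s.
a = μg = 0.66 × 9.8 = 6.468 m/s².
Braking distance = v²/(2a) = 22.2222² / (2 × 6.468) = 493.826 / 12.936 = 38.175 m.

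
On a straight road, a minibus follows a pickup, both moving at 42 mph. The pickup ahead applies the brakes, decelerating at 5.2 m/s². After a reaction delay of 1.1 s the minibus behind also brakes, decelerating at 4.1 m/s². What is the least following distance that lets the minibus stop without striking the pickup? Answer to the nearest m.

42 mph × 0.44704 = 18.7757 m/s.
Leader travels v²/(2a_L) = 352.527 / 10.400 = 33.897 m before stopping.
Follower covers v·t_r = 18.7757 × 1.1 = 20.653 m while reacting, then v²/(2a_F) = 352.527 / 8.200 = 42.991 m while braking, for a total of 20.653 + 42.991 = 63.644 m.
Since a_F ≤ a_L and the follower starts braking later, the follower is never slower than the leader, so the closest approach is when both have stopped.
Minimum gap = 63.644 − 33.897 = 29.747 m.

Minimum gap ≈ 30 m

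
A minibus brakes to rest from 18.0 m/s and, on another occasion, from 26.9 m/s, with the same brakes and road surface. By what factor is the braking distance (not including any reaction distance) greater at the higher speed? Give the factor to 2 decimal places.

Braking distance d = v²/(2a), so with a fixed, d ∝ v².
Factor = (26.9/18.0)² = 1.4944² = 2.2332.

Factor ≈ 2.23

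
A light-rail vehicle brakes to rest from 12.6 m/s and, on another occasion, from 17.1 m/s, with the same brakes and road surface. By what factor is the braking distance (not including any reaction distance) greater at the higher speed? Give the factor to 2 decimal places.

Braking distance d = v²/(2a), so with a fixed, d ∝ v².
Factor = (17.1/12.6)² = 1.3571² = 1.8417.

Factor ≈ 1.84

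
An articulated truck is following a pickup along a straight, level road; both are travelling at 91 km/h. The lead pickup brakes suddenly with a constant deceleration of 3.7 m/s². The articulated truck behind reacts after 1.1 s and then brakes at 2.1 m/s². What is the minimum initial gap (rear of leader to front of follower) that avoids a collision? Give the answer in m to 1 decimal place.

Minimum gap ≈ 93.6 m

91 km/h ÷ 3.6 = 25.2778 m/s.
Leader travels v²/(2a_L) = 638.967 / 7.400 = 86.347 m before stopping.
Follower covers v·t_r = 25.2778 × 1.1 = 27.806 m while reacting, then v²/(2a_F) = 638.967 / 4.200 = 152.135 m while braking, for a total of 27.806 + 152.135 = 179.941 m.
Since a_F ≤ a_L and the follower starts braking later, the follower is never slower than the leader, so the closest approach is when both have stopped.
Minimum gap = 179.941 − 86.347 = 93.594 m.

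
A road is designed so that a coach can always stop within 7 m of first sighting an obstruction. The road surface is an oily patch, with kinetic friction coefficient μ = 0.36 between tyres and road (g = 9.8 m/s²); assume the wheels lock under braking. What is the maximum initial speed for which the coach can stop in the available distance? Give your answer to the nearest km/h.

Maximum speed ≈ 25 km/h

a = μg = 0.36 × 9.8 = 3.528 m/s².
v²/(2a) = d ⇒ v = √(2 × 3.528 × 7) = √49.39 = 7.0278 m/s.
7.0278 m/s × 3.6 = 25.300 km/h.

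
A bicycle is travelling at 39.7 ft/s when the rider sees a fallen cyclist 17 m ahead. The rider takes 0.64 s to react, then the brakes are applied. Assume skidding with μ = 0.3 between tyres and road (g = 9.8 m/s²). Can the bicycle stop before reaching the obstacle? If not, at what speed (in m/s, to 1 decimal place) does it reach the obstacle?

39.7 ft/s × 0.3048 = 12.1006 m/s.
a = μg = 0.3 × 9.8 = 2.940 m/s².
Reaction distance = 12.1006 × 0.64 = 7.744 m.
Braking distance needed to stop: v²/(2a) = 146.425 / 5.880 = 24.902 m, so total needed = 7.744 + 24.902 = 32.646 m > 17 m — it cannot stop.
Distance remaining when braking begins: 17 − 7.744 = 9.256 m.
v² = v₀² − 2a·d = 146.425 − 2 × 2.940 × 9.256 = 92.000 m²/s².
v = √92.000 = 9.592 m/s.

No — it strikes the obstacle at 9.6 m/s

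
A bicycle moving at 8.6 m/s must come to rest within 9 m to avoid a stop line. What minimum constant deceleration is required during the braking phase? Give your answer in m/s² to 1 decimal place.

v² = 2a·d ⇒ a = v²/(2d) = 8.6000² / (2 × 9.000) = 73.960 / 18.000 = 4.1089 m/s².

Required deceleration ≈ 4.1 m/s²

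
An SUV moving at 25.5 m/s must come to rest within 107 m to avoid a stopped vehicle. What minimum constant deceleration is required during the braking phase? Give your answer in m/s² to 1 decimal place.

Required deceleration ≈ 3.0 m/s²

v² = 2a·d ⇒ a = v²/(2d) = 25.5000² / (2 × 107.000) = 650.250 / 214.000 = 3.0386 m/s².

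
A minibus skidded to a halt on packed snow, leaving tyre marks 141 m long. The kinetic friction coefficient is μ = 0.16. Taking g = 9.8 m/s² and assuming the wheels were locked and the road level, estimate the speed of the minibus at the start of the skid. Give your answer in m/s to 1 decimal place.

Deceleration a = μg = 0.16 × 9.8 = 1.568 m/s².
v = √(2a·d) = √(2 × 1.568 × 141) = √442.176 = 21.0280 m/s.

Initial speed ≈ 21.0 m/s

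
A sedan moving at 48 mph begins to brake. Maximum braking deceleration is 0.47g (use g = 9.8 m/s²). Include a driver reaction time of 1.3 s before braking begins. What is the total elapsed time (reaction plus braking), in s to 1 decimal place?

Total time ≈ 6.0 s

48 mph × 0.44704 = 21.4579 m/s.
a = 0.47 × 9.8 = 4.606 m/s².
Braking time = v/a = 21.4579 / 4.606 = 4.659 s.
Total = 1.3 + 4.659 = 5.959 s.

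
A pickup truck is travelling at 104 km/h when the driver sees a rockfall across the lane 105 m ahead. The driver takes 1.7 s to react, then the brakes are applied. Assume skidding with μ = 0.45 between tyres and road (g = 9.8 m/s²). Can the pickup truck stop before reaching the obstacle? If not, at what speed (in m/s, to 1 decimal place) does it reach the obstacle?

No — it strikes the obstacle at 18.5 m/s

104 km/h ÷ 3.6 = 28.8889 m/s.
a = μg = 0.45 × 9.8 = 4.410 m/s².
Reaction distance = 28.8889 × 1.7 = 49.111 m.
Braking distance needed to stop: v²/(2a) = 834.569 / 8.820 = 94.622 m, so total needed = 49.111 + 94.622 = 143.733 m > 105 m — it cannot stop.
Distance remaining when braking begins: 105 − 49.111 = 55.889 m.
v² = v₀² − 2a·d = 834.569 − 2 × 4.410 × 55.889 = 341.628 m²/s².
v = √341.628 = 18.483 m/s.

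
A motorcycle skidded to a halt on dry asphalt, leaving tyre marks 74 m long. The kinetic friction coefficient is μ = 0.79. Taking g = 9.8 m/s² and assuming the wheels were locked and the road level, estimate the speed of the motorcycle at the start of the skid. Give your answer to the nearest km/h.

Deceleration a = μg = 0.79 × 9.8 = 7.742 m/s².
v = √(2a·d) = √(2 × 7.742 × 74) = √1145.816 = 33.8499 m/s.
= 33.8499 × 3.6 = 121.860 km/h.

Initial speed ≈ 122 km/h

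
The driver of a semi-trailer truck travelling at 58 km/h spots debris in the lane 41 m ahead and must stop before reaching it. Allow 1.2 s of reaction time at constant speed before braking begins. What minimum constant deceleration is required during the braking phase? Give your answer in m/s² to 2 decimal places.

Required deceleration ≈ 5.99 m/s²

58 km/h ÷ 3.6 = 16.1111 m/s.
Distance covered during reaction = 16.1111 × 1.2 = 19.333 m.
Distance available for braking: 41 − 19.333 = 21.667 m.
v² = 2a·d ⇒ a = v²/(2d) = 16.1111² / (2 × 21.667) = 259.568 / 43.334 = 5.9899 m/s².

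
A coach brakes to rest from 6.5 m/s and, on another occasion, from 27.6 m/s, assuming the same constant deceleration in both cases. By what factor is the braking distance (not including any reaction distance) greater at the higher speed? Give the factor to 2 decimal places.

Braking distance d = v²/(2a), so with a fixed, d ∝ v².
Factor = (27.6/6.5)² = 4.2462² = 18.0302.

Factor ≈ 18.03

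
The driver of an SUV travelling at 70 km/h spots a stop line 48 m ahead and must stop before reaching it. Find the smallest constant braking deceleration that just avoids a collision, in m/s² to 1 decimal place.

70 km/h ÷ 3.6 = 19.4444 m/s.
v² = 2a·d ⇒ a = v²/(2d) = 19.4444² / (2 × 48.000) = 378.085 / 96.000 = 3.9384 m/s².

Required deceleration ≈ 3.9 m/s²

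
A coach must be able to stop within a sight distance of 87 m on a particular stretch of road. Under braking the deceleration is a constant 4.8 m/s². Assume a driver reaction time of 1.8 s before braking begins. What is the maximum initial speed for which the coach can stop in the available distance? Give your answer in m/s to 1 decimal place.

Stopping distance: v·t_r + v²/(2a) = 87 with t_r = 1.8 s and a = 4.800 m/s².
So v² + 17.280 v − 835.20 = 0.
Positive root: v = −a·t_r + √((a·t_r)² + 2a·d) = −8.640 + √(74.650 + 835.20) = 21.5237 m/s.

Maximum speed ≈ 21.5 m/s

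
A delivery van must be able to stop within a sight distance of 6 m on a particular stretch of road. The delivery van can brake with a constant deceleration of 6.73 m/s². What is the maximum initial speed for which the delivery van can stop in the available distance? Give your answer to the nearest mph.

Maximum speed ≈ 20 mph

v²/(2a) = d ⇒ v = √(2 × 6.730 × 6) = √80.76 = 8.9867 m/s.
8.9867 m/s ÷ 0.44704 = 20.103 mph.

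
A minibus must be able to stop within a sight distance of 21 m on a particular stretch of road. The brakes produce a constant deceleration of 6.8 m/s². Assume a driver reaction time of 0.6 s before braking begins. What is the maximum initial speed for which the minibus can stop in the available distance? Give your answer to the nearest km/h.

Maximum speed ≈ 48 km/h

Stopping distance: v·t_r + v²/(2a) = 21 with t_r = 0.6 s and a = 6.800 m/s².
So v² + 8.160 v − 285.60 = 0.
Positive root: v = −a·t_r + √((a·t_r)² + 2a·d) = −4.080 + √(16.646 + 285.60) = 13.3052 m/s.
13.3052 m/s × 3.6 = 47.899 km/h.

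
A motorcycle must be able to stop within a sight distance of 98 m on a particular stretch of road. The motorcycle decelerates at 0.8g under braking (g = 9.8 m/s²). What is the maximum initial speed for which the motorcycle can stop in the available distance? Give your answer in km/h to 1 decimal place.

a = 0.8 × 9.8 = 7.840 m/s².
v²/(2a) = d ⇒ v = √(2 × 7.840 × 98) = √1536.64 = 39.2000 m/s.
39.2000 m/s × 3.6 = 141.120 km/h.

Maximum speed ≈ 141.1 km/h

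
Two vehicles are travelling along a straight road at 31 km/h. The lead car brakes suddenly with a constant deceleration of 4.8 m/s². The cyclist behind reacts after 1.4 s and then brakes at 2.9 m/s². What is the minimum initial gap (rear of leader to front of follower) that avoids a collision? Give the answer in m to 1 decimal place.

31 km/h ÷ 3.6 = 8.6111 m/s.
Leader travels v²/(2a_L) = 74.151 / 9.600 = 7.724 m before stopping.
Follower covers v·t_r = 8.6111 × 1.4 = 12.056 m while reacting, then v²/(2a_F) = 74.151 / 5.800 = 12.785 m while braking, for a total of 12.056 + 12.785 = 24.841 m.
Since a_F ≤ a_L and the follower starts braking later, the follower is never slower than the leader, so the closest approach is when both have stopped.
Minimum gap = 24.841 − 7.724 = 17.117 m.

Minimum gap ≈ 17.1 m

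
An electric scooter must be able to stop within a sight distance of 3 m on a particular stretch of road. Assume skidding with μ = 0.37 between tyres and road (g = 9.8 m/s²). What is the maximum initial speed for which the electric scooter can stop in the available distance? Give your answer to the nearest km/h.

a = μg = 0.37 × 9.8 = 3.626 m/s².
v²/(2a) = d ⇒ v = √(2 × 3.626 × 3) = √21.76 = 4.6648 m/s.
4.6648 m/s × 3.6 = 16.793 km/h.

Maximum speed ≈ 17 km/h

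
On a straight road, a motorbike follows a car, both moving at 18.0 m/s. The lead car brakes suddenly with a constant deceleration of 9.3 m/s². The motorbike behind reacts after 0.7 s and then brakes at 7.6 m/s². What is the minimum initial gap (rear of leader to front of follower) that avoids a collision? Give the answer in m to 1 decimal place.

Minimum gap ≈ 16.5 m

Leader travels v²/(2a_L) = 324.000 / 18.600 = 17.419 m before stopping.
Follower covers v·t_r = 18.0000 × 0.7 = 12.600 m while reacting, then v²/(2a_F) = 324.000 / 15.200 = 21.316 m while braking, for a total of 12.600 + 21.316 = 33.916 m.
Since a_F ≤ a_L and the follower starts braking later, the follower is never slower than the leader, so the closest approach is when both have stopped.
Minimum gap = 33.916 − 17.419 = 16.497 m.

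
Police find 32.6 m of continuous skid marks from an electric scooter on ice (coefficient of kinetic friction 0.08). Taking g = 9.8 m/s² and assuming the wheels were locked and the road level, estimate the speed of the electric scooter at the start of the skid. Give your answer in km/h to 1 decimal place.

Initial speed ≈ 25.7 km/h

Deceleration a = μg = 0.08 × 9.8 = 0.784 m/s².
v = √(2a·d) = √(2 × 0.784 × 32.6) = √51.117 = 7.1496 m/s.
= 7.1496 × 3.6 = 25.739 km/h.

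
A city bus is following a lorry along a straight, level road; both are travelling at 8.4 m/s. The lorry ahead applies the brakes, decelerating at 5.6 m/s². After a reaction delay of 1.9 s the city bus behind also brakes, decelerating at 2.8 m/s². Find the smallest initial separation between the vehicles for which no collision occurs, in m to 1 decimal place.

Leader travels v²/(2a_L) = 70.560 / 11.200 = 6.300 m before stopping.
Follower covers v·t_r = 8.4000 × 1.9 = 15.960 m while reacting, then v²/(2a_F) = 70.560 / 5.600 = 12.600 m while braking, for a total of 15.960 + 12.600 = 28.560 m.
Since a_F ≤ a_L and the follower starts braking later, the follower is never slower than the leader, so the closest approach is when both have stopped.
Minimum gap = 28.560 − 6.300 = 22.260 m.

Minimum gap ≈ 22.3 m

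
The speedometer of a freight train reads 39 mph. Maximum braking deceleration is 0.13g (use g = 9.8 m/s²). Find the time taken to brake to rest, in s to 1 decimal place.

39 mph × 0.44704 = 17.4346 m/s.
a = 0.13 × 9.8 = 1.274 m/s².
Braking time = v/a = 17.4346 / 1.274 = 13.685 s.

Braking time ≈ 13.7 s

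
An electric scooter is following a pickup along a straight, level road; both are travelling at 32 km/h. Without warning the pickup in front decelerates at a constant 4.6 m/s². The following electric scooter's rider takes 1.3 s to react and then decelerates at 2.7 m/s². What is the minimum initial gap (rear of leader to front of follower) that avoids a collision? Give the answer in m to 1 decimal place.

32 km/h ÷ 3.6 = 8.8889 m/s.
Leader travels v²/(2a_L) = 79.013 / 9.200 = 8.588 m before stopping.
Follower covers v·t_r = 8.8889 × 1.3 = 11.556 m while reacting, then v²/(2a_F) = 79.013 / 5.400 = 14.632 m while braking, for a total of 11.556 + 14.632 = 26.188 m.
Since a_F ≤ a_L and the follower starts braking later, the follower is never slower than the leader, so the closest approach is when both have stopped.
Minimum gap = 26.188 − 8.588 = 17.600 m.

Minimum gap ≈ 17.6 m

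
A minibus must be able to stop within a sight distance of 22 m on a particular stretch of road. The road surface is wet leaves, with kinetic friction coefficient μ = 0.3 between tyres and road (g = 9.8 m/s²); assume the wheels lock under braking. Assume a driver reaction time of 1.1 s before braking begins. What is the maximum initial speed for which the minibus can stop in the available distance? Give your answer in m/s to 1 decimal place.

a = μg = 0.3 × 9.8 = 2.940 m/s².
Stopping distance: v·t_r + v²/(2a) = 22 with t_r = 1.1 s and a = 2.940 m/s².
So v² + 6.468 v − 129.36 = 0.
Positive root: v = −a·t_r + √((a·t_r)² + 2a·d) = −3.234 + √(10.459 + 129.36) = 8.5905 m/s.

Maximum speed ≈ 8.6 m/s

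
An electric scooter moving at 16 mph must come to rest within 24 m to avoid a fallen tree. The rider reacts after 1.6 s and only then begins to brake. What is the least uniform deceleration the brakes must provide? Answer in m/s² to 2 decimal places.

Required deceleration ≈ 2.04 m/s²

16 mph × 0.44704 = 7.1526 m/s.
Distance covered during reaction = 7.1526 × 1.6 = 11.444 m.
Distance available for braking: 24 − 11.444 = 12.556 m.
v² = 2a·d ⇒ a = v²/(2d) = 7.1526² / (2 × 12.556) = 51.160 / 25.112 = 2.0373 m/s².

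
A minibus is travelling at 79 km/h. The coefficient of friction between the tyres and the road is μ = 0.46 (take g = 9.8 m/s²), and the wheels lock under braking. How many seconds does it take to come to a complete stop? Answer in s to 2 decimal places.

79 km/h ÷ 3.6 = 21.9444 m/s.
a = μg = 0.46 × 9.8 = 4.508 m/s².
Braking time = v/a = 21.9444 / 4.508 = 4.868 s.

Braking time ≈ 4.87 s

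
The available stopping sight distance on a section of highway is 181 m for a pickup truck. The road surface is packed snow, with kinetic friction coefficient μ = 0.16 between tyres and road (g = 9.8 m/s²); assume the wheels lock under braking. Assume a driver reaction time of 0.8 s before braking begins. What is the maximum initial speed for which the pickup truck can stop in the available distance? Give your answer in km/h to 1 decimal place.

a = μg = 0.16 × 9.8 = 1.568 m/s².
Stopping distance: v·t_r + v²/(2a) = 181 with t_r = 0.8 s and a = 1.568 m/s².
So v² + 2.509 v − 567.62 = 0.
Positive root: v = −a·t_r + √((a·t_r)² + 2a·d) = −1.254 + √(1.573 + 567.62) = 22.6038 m/s.
22.6038 m/s × 3.6 = 81.374 km/h.

Maximum speed ≈ 81.4 km/h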